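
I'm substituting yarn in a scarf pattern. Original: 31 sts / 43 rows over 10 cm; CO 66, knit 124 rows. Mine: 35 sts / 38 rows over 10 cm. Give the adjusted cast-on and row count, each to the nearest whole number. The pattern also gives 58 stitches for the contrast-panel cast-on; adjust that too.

Stitches: 66 × 35/31 = 74.52 → 75.
Rows: 124 × 38/43 = 109.58 → 110.
contrast-panel cast-on: 58 × 35/31 = 65.48 → 65.

Cast on 75 stitches; work 110 rows; contrast-panel cast-on 65 stitches.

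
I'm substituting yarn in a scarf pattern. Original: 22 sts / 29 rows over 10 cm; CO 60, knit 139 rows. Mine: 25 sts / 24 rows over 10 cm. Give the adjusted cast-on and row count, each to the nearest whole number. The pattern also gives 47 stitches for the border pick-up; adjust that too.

Cast on 68 stitches; work 115 rows; border pick-up 53 stitches.

Stitches: 60 × 25/22 = 68.18 → 68.
Rows: 139 × 24/29 = 115.03 → 115.
border pick-up: 47 × 25/22 = 53.41 → 53.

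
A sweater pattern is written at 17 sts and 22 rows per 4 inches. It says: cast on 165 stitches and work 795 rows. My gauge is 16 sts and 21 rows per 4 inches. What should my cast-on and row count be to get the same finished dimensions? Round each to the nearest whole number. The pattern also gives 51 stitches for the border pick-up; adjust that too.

Stitches: 165 × 16/17 = 155.29 → 155.
Rows: 795 × 21/22 = 758.86 → 759.
border pick-up: 51 × 16/17 = 48.00 → 48.

Cast on 155 stitches; work 759 rows; border pick-up 48 stitches.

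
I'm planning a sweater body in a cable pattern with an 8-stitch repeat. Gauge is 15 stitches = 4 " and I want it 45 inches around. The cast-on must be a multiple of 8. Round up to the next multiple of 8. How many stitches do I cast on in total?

CO 176 sts.

15 / 4 = 3.75 sts per inch.
45 × 3.75 = 168.75 sts.
Next multiple of 8: 176.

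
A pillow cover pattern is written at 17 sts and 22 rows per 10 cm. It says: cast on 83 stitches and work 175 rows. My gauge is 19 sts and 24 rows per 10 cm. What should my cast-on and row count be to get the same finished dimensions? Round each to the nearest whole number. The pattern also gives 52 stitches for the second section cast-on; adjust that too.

Stitches: 83 × 19/17 = 92.76 → 93.
Rows: 175 × 24/22 = 190.91 → 191.
second section cast-on: 52 × 19/17 = 58.12 → 58.

Cast on 93 stitches; work 191 rows; second section cast-on 58 stitches.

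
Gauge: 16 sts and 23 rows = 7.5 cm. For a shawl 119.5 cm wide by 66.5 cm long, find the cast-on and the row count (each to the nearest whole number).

Cast on 255 stitches and work 204 rows.

Stitch gauge = 16/7.5 = 2.133 sts/cm; 119.5 × 2.133 = 254.93 → 255 sts.
Row gauge = 23/7.5 = 3.067 rows/cm; 66.5 × 3.067 = 203.93 → 204 rows.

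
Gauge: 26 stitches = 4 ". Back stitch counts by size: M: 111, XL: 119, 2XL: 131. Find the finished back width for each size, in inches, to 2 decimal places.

M 17.08 inches; XL 18.31 inches; 2XL 20.15 inches.

26/4 = 6.5 sts per in.
M: 111 / 6.5 = 17.077 → 17.08 in.
XL: 119 / 6.5 = 18.308 → 18.31 in.
2XL: 131 / 6.5 = 20.154 → 20.15 in.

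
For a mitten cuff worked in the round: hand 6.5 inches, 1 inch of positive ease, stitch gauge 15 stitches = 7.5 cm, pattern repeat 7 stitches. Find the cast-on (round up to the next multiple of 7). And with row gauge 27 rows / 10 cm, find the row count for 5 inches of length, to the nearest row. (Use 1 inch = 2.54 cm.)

Cast on 42 stitches; work 34 rows.

Finished = 6.5 + 1 = 7.5 inches.
7.5 inches × 2.54 = 19.05 cm.
15/7.5 = 2 sts per cm; 19.05 × 2 = 38.10 sts.
Next multiple of 7 → 42.
5 inches = 12.70 cm; × 2.7 = 34.29 → 34 rows.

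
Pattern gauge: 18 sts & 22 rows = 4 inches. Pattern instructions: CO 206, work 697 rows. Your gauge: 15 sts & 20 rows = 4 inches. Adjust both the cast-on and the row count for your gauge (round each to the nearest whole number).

Cast on 172 stitches; work 634 rows.

Stitches: 206 × 15/18 = 171.67 → 172.
Rows: 697 × 20/22 = 633.64 → 634.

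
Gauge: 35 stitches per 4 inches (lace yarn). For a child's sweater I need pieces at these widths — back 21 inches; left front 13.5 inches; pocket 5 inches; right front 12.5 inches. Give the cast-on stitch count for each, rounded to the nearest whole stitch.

back 184; left front 118; pocket 44; right front 109.

Rate = 35/4 = 8.75 sts per in.
back: 21 × 8.75 = 183.75 → 184.
left front: 13.5 × 8.75 = 118.12 → 118.
pocket: 5 × 8.75 = 43.75 → 44.
right front: 12.5 × 8.75 = 109.38 → 109.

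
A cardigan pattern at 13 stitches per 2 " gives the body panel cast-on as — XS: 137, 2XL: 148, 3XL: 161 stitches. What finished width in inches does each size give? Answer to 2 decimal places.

13/2 = 6.5 sts per in.
XS: 137 / 6.5 = 21.077 → 21.08 in.
2XL: 148 / 6.5 = 22.769 → 22.77 in.
3XL: 161 / 6.5 = 24.769 → 24.77 in.

XS 21.08 inches; 2XL 22.77 inches; 3XL 24.77 inches.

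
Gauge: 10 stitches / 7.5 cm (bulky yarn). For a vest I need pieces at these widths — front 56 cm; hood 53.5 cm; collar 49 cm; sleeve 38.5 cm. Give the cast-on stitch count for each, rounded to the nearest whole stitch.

front 75; hood 71; collar 65; sleeve 51.

Rate = 10/7.5 = 1.333 sts per cm.
front: 56 × 1.333 = 74.67 → 75.
hood: 53.5 × 1.333 = 71.33 → 71.
collar: 49 × 1.333 = 65.33 → 65.
sleeve: 38.5 × 1.333 = 51.33 → 51.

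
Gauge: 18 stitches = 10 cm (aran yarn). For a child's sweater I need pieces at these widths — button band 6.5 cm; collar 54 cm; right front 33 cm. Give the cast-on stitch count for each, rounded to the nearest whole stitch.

button band 12; collar 97; right front 59.

Rate = 18/10 = 1.8 sts per cm.
button band: 6.5 × 1.8 = 11.70 → 12.
collar: 54 × 1.8 = 97.20 → 97.
right front: 33 × 1.8 = 59.40 → 59.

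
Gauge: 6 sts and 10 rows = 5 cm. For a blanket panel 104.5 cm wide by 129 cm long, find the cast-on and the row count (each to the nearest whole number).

Cast on 125 stitches and work 258 rows.

Stitch gauge = 6/5 = 1.2 sts/cm; 104.5 × 1.2 = 125.40 → 125 sts.
Row gauge = 10/5 = 2 rows/cm; 129 × 2 = 258.00 → 258 rows.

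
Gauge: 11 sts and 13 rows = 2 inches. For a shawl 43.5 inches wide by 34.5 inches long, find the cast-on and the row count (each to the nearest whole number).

Cast on 239 stitches and work 224 rows.

Stitch gauge = 11/2 = 5.5 sts/in; 43.5 × 5.5 = 239.25 → 239 sts.
Row gauge = 13/2 = 6.5 rows/in; 34.5 × 6.5 = 224.25 → 224 rows.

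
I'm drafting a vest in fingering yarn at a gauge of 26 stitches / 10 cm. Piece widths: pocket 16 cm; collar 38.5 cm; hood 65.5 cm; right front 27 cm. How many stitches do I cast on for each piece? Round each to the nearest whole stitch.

pocket 42; collar 100; hood 170; right front 70.

Rate = 26/10 = 2.6 sts per cm.
pocket: 16 × 2.6 = 41.60 → 42.
collar: 38.5 × 2.6 = 100.10 → 100.
hood: 65.5 × 2.6 = 170.30 → 170.
right front: 27 × 2.6 = 70.20 → 70.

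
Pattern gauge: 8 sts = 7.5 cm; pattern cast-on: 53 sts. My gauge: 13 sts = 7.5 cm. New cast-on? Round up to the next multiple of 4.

Scale factor = 13 / 8 = 1.625.
53 × 13 / 8 = 86.12 sts.
→ 88 sts.

Cast on 88 stitches.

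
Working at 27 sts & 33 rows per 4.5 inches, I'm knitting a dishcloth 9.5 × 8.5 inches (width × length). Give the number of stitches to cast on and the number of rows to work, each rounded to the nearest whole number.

Cast on 57 stitches and work 62 rows.

Stitch gauge = 27/4.5 = 6 sts/in; 9.5 × 6 = 57.00 → 57 sts.
Row gauge = 33/4.5 = 7.333 rows/in; 8.5 × 7.333 = 62.33 → 62 rows.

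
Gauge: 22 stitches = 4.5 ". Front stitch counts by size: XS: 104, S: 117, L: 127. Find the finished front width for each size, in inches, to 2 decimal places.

22/4.5 = 4.889 sts per in.
XS: 104 / 4.889 = 21.273 → 21.27 in.
S: 117 / 4.889 = 23.932 → 23.93 in.
L: 127 / 4.889 = 25.977 → 25.98 in.

XS 21.27 inches; S 23.93 inches; L 25.98 inches.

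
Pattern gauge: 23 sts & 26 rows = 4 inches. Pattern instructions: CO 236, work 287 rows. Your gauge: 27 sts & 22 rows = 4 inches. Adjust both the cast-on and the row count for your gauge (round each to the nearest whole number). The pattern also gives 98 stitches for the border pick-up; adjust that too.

Stitches: 236 × 27/23 = 277.04 → 277.
Rows: 287 × 22/26 = 242.85 → 243.
border pick-up: 98 × 27/23 = 115.04 → 115.

Cast on 277 stitches; work 243 rows; border pick-up 115 stitches.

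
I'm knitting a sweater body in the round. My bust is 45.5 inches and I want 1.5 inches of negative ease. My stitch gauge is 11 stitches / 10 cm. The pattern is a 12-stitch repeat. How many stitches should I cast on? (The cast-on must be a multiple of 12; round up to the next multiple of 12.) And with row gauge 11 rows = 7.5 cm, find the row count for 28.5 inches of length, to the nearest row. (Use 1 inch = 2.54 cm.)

Finished = 45.5 − 1.5 = 44 inches.
44 inches × 2.54 = 111.76 cm.
11/10 = 1.1 sts per cm; 111.76 × 1.1 = 122.94 sts.
Next multiple of 12 → 132.
28.5 inches = 72.39 cm; × 1.467 = 106.17 → 106 rows.

Cast on 132 stitches; work 106 rows.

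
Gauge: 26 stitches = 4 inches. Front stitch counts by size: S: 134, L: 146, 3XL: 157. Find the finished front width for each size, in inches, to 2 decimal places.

S 20.62 inches; L 22.46 inches; 3XL 24.15 inches.

26/4 = 6.5 sts per in.
S: 134 / 6.5 = 20.615 → 20.62 in.
L: 146 / 6.5 = 22.462 → 22.46 in.
3XL: 157 / 6.5 = 24.154 → 24.15 in.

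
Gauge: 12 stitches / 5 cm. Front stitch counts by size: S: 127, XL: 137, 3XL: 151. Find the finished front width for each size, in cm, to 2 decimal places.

12/5 = 2.4 sts per cm.
S: 127 / 2.4 = 52.917 → 52.92 cm.
XL: 137 / 2.4 = 57.083 → 57.08 cm.
3XL: 151 / 2.4 = 62.917 → 62.92 cm.

S 52.92 cm; XL 57.08 cm; 3XL 62.92 cm.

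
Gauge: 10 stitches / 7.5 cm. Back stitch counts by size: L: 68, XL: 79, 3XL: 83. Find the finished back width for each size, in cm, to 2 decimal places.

L 51.00 cm; XL 59.25 cm; 3XL 62.25 cm.

10/7.5 = 1.333 sts per cm.
L: 68 / 1.333 = 51.000 → 51.00 cm.
XL: 79 / 1.333 = 59.250 → 59.25 cm.
3XL: 83 / 1.333 = 62.250 → 62.25 cm.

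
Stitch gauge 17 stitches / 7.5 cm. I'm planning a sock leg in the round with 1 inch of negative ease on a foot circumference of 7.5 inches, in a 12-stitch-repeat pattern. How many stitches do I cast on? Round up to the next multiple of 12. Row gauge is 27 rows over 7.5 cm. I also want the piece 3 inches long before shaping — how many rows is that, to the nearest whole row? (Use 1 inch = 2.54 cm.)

Finished = 7.5 − 1 = 6.5 inches.
6.5 inches × 2.54 = 16.51 cm.
17/7.5 = 2.267 sts per cm; 16.51 × 2.267 = 37.42 sts.
Next multiple of 12 → 48.
3 inches = 7.62 cm; × 3.6 = 27.43 → 27 rows.

Cast on 48 stitches; work 27 rows.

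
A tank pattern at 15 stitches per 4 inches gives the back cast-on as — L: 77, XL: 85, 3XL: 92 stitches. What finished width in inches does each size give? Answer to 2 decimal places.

L 20.53 inches; XL 22.67 inches; 3XL 24.53 inches.

15/4 = 3.75 sts per in.
L: 77 / 3.75 = 20.533 → 20.53 in.
XL: 85 / 3.75 = 22.667 → 22.67 in.
3XL: 92 / 3.75 = 24.533 → 24.53 in.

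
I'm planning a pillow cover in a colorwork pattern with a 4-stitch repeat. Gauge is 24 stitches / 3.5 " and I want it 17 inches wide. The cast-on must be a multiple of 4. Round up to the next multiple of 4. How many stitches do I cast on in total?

CO 120 sts.

24 / 3.5 = 6.857 sts per inch.
17 × 6.857 = 116.57 sts.
Next multiple of 4: 120.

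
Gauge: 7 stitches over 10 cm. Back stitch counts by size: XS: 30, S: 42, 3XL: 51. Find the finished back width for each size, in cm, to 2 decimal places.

XS 42.86 cm; S 60.00 cm; 3XL 72.86 cm.

7/10 = 0.7 sts per cm.
XS: 30 / 0.7 = 42.857 → 42.86 cm.
S: 42 / 0.7 = 60.000 → 60.00 cm.
3XL: 51 / 0.7 = 72.857 → 72.86 cm.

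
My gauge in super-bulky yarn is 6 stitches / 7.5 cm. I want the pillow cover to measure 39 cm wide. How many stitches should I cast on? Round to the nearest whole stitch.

6 stitches / 7.5 cm = 0.8 stitches per cm.
39 × 0.8 = 31.20 stitches.
Round to nearest → 31.

Cast on 31 stitches.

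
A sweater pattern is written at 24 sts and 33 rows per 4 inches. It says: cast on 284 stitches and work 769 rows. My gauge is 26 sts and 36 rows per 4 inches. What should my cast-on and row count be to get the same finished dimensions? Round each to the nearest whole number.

Stitches: 284 × 26/24 = 307.67 → 308.
Rows: 769 × 36/33 = 838.91 → 839.

Cast on 308 stitches; work 839 rows.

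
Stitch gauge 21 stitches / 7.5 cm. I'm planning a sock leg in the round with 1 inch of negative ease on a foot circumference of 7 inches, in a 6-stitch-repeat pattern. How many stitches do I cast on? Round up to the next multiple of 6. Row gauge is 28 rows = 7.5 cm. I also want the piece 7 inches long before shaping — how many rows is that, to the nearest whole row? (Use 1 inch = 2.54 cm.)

Finished = 7 − 1 = 6 inches.
6 inches × 2.54 = 15.24 cm.
21/7.5 = 2.8 sts per cm; 15.24 × 2.8 = 42.67 sts.
Next multiple of 6 → 48.
7 inches = 17.78 cm; × 3.733 = 66.38 → 66 rows.

Cast on 48 stitches; work 66 rows.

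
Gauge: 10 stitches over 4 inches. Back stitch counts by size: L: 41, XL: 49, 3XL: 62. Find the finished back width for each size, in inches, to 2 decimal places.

L 16.40 inches; XL 19.60 inches; 3XL 24.80 inches.

10/4 = 2.5 sts per in.
L: 41 / 2.5 = 16.400 → 16.40 in.
XL: 49 / 2.5 = 19.600 → 19.60 in.
3XL: 62 / 2.5 = 24.800 → 24.80 in.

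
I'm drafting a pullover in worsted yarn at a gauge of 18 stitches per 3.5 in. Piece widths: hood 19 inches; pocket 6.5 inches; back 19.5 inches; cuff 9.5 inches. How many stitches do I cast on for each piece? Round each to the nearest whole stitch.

Rate = 18/3.5 = 5.143 sts per in.
hood: 19 × 5.143 = 97.71 → 98.
pocket: 6.5 × 5.143 = 33.43 → 33.
back: 19.5 × 5.143 = 100.29 → 100.
cuff: 9.5 × 5.143 = 48.86 → 49.

hood 98; pocket 33; back 100; cuff 49.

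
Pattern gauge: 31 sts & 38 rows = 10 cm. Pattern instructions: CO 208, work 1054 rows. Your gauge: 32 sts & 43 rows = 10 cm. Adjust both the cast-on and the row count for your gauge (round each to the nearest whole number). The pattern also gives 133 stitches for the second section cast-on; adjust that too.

Stitches: 208 × 32/31 = 214.71 → 215.
Rows: 1054 × 43/38 = 1192.68 → 1193.
second section cast-on: 133 × 32/31 = 137.29 → 137.

Cast on 215 stitches; work 1193 rows; second section cast-on 137 stitches.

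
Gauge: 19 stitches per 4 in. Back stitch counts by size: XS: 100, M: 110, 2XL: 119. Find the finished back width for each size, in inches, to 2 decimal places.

19/4 = 4.75 sts per in.
XS: 100 / 4.75 = 21.053 → 21.05 in.
M: 110 / 4.75 = 23.158 → 23.16 in.
2XL: 119 / 4.75 = 25.053 → 25.05 in.

XS 21.05 inches; M 23.16 inches; 2XL 25.05 inches.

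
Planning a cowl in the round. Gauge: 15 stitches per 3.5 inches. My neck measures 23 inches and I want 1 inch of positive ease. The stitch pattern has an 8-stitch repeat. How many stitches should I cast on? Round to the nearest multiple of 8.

CO 104 sts.

Finished = 23 + 1 = 24 inches.
15 / 3.5 = 4.286 sts/in.
24 × 4.286 = 102.86 sts.
Nearest multiple of 8: 104.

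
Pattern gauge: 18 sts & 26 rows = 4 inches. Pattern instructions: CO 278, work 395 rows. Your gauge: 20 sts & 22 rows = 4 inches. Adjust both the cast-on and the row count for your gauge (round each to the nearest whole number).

Cast on 309 stitches; work 334 rows.

Stitches: 278 × 20/18 = 308.89 → 309.
Rows: 395 × 22/26 = 334.23 → 334.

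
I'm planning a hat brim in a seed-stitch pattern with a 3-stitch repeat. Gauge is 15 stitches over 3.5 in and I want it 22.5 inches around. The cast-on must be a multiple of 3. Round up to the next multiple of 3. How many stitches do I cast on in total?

15 / 3.5 = 4.286 sts per inch.
22.5 × 4.286 = 96.43 sts.
Next multiple of 3: 99.

99 stitches.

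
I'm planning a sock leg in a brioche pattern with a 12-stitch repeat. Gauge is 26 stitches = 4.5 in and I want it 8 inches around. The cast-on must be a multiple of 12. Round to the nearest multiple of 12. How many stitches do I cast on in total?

26 / 4.5 = 5.778 sts per inch.
8 × 5.778 = 46.22 sts.
Nearest multiple of 12: 48.

Cast on 48 stitches.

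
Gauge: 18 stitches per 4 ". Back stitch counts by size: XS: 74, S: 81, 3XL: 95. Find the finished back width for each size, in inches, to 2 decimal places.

18/4 = 4.5 sts per in.
XS: 74 / 4.5 = 16.444 → 16.44 in.
S: 81 / 4.5 = 18.000 → 18.00 in.
3XL: 95 / 4.5 = 21.111 → 21.11 in.

XS 16.44 inches; S 18.00 inches; 3XL 21.11 inches.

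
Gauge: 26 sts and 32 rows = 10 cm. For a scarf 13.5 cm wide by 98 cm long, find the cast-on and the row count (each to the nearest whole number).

Stitch gauge = 26/10 = 2.6 sts/cm; 13.5 × 2.6 = 35.10 → 35 sts.
Row gauge = 32/10 = 3.2 rows/cm; 98 × 3.2 = 313.60 → 314 rows.

Cast on 35 stitches and work 314 rows.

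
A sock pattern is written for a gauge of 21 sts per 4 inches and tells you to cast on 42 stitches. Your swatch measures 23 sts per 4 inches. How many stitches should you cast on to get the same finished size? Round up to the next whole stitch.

CO 46 sts.

Scale factor = 23 / 21 = 1.095.
42 × 23 / 21 = 46.00 sts.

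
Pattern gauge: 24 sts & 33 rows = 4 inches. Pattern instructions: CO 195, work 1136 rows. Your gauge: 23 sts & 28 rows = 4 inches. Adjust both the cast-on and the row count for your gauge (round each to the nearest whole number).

Stitches: 195 × 23/24 = 186.88 → 187.
Rows: 1136 × 28/33 = 963.88 → 964.

Cast on 187 stitches; work 964 rows.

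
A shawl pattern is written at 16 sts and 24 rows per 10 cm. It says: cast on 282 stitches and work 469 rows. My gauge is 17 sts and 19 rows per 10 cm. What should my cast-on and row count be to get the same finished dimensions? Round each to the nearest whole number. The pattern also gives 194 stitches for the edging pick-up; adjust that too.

Cast on 300 stitches; work 371 rows; edging pick-up 206 stitches.

Stitches: 282 × 17/16 = 299.62 → 300.
Rows: 469 × 19/24 = 371.29 → 371.
edging pick-up: 194 × 17/16 = 206.12 → 206.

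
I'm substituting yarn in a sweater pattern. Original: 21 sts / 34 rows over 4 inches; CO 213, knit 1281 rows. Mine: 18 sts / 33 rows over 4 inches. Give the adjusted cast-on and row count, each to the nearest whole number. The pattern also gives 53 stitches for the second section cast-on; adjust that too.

Stitches: 213 × 18/21 = 182.57 → 183.
Rows: 1281 × 33/34 = 1243.32 → 1243.
second section cast-on: 53 × 18/21 = 45.43 → 45.

Cast on 183 stitches; work 1243 rows; second section cast-on 45 stitches.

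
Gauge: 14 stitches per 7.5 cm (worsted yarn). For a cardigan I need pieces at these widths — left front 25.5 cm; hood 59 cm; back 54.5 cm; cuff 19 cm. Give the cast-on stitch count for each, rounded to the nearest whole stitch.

left front 48; hood 110; back 102; cuff 35.

Rate = 14/7.5 = 1.867 sts per cm.
left front: 25.5 × 1.867 = 47.60 → 48.
hood: 59 × 1.867 = 110.13 → 110.
back: 54.5 × 1.867 = 101.73 → 102.
cuff: 19 × 1.867 = 35.47 → 35.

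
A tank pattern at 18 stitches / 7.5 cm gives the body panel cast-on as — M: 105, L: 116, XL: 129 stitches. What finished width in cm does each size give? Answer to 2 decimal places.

18/7.5 = 2.4 sts per cm.
M: 105 / 2.4 = 43.750 → 43.75 cm.
L: 116 / 2.4 = 48.333 → 48.33 cm.
XL: 129 / 2.4 = 53.750 → 53.75 cm.

M 43.75 cm; L 48.33 cm; XL 53.75 cm.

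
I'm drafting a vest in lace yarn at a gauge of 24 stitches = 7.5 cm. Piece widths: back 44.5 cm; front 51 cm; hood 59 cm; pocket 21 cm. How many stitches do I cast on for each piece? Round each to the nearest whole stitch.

Rate = 24/7.5 = 3.2 sts per cm.
back: 44.5 × 3.2 = 142.40 → 142.
front: 51 × 3.2 = 163.20 → 163.
hood: 59 × 3.2 = 188.80 → 189.
pocket: 21 × 3.2 = 67.20 → 67.

back 142; front 163; hood 189; pocket 67.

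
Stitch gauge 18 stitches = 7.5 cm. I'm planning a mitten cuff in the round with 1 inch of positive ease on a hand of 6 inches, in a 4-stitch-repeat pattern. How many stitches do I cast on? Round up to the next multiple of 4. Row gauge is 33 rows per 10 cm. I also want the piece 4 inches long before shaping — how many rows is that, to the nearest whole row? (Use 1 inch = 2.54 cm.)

Cast on 44 stitches; work 34 rows.

Finished = 6 + 1 = 7 inches.
7 inches × 2.54 = 17.78 cm.
18/7.5 = 2.4 sts per cm; 17.78 × 2.4 = 42.67 sts.
Next multiple of 4 → 44.
4 inches = 10.16 cm; × 3.3 = 33.53 → 34 rows.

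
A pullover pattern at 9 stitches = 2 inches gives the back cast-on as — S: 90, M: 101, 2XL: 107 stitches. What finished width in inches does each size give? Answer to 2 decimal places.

S 20.00 inches; M 22.44 inches; 2XL 23.78 inches.

9/2 = 4.5 sts per in.
S: 90 / 4.5 = 20.000 → 20.00 in.
M: 101 / 4.5 = 22.444 → 22.44 in.
2XL: 107 / 4.5 = 23.778 → 23.78 in.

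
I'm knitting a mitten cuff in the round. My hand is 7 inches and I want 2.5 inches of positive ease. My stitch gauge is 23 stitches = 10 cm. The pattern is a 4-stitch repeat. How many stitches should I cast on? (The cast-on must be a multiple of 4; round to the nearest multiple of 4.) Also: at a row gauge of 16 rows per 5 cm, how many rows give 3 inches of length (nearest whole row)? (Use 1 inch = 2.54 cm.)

Finished = 7 + 2.5 = 9.5 inches.
9.5 inches × 2.54 = 24.13 cm.
23/10 = 2.3 sts per cm; 24.13 × 2.3 = 55.50 sts.
Nearest multiple of 4 → 56.
3 inches = 7.62 cm; × 3.2 = 24.38 → 24 rows.

Cast on 56 stitches; work 24 rows.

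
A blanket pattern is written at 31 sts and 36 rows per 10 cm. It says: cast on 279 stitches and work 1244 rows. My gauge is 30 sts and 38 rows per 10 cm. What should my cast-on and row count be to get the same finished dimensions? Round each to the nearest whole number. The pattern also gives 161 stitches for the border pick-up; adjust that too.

Cast on 270 stitches; work 1313 rows; border pick-up 156 stitches.

Stitches: 279 × 30/31 = 270.00 → 270.
Rows: 1244 × 38/36 = 1313.11 → 1313.
border pick-up: 161 × 30/31 = 155.81 → 156.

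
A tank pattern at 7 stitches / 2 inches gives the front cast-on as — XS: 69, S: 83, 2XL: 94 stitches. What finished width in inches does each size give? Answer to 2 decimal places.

7/2 = 3.5 sts per in.
XS: 69 / 3.5 = 19.714 → 19.71 in.
S: 83 / 3.5 = 23.714 → 23.71 in.
2XL: 94 / 3.5 = 26.857 → 26.86 in.

XS 19.71 inches; S 23.71 inches; 2XL 26.86 inches.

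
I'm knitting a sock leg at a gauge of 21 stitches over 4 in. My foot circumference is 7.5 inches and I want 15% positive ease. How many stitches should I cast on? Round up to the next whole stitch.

Finished = 7.5 × 1.15 = 8.62 in.
21 / 4 = 5.25 sts per inch.
8.62 × 5.25 = 45.28 sts.
→ 46 sts.

CO 46 sts.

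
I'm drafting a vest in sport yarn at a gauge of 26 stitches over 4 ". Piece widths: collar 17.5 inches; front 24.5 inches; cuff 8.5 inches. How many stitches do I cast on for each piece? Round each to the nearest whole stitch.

Rate = 26/4 = 6.5 sts per in.
collar: 17.5 × 6.5 = 113.75 → 114.
front: 24.5 × 6.5 = 159.25 → 159.
cuff: 8.5 × 6.5 = 55.25 → 55.

collar 114; front 159; cuff 55.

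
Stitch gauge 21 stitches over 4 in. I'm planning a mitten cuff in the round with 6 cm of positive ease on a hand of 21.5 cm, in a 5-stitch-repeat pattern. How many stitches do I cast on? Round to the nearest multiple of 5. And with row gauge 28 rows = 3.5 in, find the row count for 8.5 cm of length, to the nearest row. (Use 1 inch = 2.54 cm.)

Finished = 21.5 + 6 = 27.5 cm.
27.5 cm × 1/2.54 = 10.83 inches.
21/4 = 5.25 sts per in; 10.83 × 5.25 = 56.84 sts.
Nearest multiple of 5 → 55.
8.5 cm = 3.35 inches; × 8 = 26.77 → 27 rows.

Cast on 55 stitches; work 27 rows.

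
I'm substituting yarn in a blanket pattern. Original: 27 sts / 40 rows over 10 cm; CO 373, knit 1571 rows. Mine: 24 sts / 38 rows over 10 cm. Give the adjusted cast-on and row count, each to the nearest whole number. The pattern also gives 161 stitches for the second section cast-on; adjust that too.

Cast on 332 stitches; work 1492 rows; second section cast-on 143 stitches.

Stitches: 373 × 24/27 = 331.56 → 332.
Rows: 1571 × 38/40 = 1492.45 → 1492.
second section cast-on: 161 × 24/27 = 143.11 → 143.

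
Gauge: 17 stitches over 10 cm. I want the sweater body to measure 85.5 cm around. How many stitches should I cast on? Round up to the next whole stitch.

Cast on 146 stitches.

17 stitches / 10 cm = 1.7 stitches per cm.
85.5 × 1.7 = 145.35 stitches.
Round up → 146.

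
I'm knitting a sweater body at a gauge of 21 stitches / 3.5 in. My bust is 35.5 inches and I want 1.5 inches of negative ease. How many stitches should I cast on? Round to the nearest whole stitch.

204 stitches.

Finished = 35.5 − 1.5 = 34 in.
21 / 3.5 = 6 sts per inch.
34.00 × 6 = 204.00 sts.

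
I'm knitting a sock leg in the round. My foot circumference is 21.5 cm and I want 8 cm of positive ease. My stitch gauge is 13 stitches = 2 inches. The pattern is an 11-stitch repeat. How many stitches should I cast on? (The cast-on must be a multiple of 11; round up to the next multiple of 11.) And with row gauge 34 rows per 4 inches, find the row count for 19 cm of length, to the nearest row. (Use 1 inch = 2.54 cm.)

Cast on 77 stitches; work 64 rows.

Finished = 21.5 + 8 = 29.5 cm.
29.5 cm × 1/2.54 = 11.61 inches.
13/2 = 6.5 sts per in; 11.61 × 6.5 = 75.49 sts.
Next multiple of 11 → 77.
19 cm = 7.48 inches; × 8.5 = 63.58 → 64 rows.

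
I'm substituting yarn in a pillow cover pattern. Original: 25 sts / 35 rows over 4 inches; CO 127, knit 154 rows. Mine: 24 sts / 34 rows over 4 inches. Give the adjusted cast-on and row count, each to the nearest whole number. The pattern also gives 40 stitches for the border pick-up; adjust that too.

Stitches: 127 × 24/25 = 121.92 → 122.
Rows: 154 × 34/35 = 149.60 → 150.
border pick-up: 40 × 24/25 = 38.40 → 38.

Cast on 122 stitches; work 150 rows; border pick-up 38 stitches.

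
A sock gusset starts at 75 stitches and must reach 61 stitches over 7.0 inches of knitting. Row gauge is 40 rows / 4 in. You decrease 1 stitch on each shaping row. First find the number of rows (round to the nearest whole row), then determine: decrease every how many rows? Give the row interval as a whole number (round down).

Decrease every 5th row.

Rows = 7.0 × 10 = 70.0 → 70 rows.
Stitches to remove: 14 → 14 shaping rows (at 1 st each).
70 / 14 = 5.00 → every 5 rows.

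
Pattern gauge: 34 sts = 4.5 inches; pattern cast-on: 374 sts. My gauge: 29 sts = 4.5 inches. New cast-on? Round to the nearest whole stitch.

Scale factor = 29 / 34 = 0.853.
374 × 29 / 34 = 319.00 sts.

319 stitches.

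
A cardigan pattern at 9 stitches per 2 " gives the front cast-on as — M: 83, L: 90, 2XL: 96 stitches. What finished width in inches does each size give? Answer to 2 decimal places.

M 18.44 inches; L 20.00 inches; 2XL 21.33 inches.

9/2 = 4.5 sts per in.
M: 83 / 4.5 = 18.444 → 18.44 in.
L: 90 / 4.5 = 20.000 → 20.00 in.
2XL: 96 / 4.5 = 21.333 → 21.33 in.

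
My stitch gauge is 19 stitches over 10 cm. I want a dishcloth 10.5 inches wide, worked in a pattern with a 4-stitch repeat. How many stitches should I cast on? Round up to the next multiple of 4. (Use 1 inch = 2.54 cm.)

Cast on 52 stitches.

10.5 in = 10.5 × 2.54 = 26.67 cm.
19 / 10 = 1.9 sts/cm.
26.67 × 1.9 = 50.67 sts.
→ 52.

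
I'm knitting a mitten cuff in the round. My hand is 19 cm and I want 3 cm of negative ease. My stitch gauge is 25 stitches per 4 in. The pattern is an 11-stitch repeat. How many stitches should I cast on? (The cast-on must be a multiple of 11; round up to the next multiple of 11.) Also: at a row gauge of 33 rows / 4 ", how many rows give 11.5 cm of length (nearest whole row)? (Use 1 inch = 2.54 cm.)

Cast on 44 stitches; work 37 rows.

Finished = 19 − 3 = 16 cm.
16 cm × 1/2.54 = 6.30 inches.
25/4 = 6.25 sts per in; 6.30 × 6.25 = 39.37 sts.
Next multiple of 11 → 44.
11.5 cm = 4.53 inches; × 8.25 = 37.35 → 37 rows.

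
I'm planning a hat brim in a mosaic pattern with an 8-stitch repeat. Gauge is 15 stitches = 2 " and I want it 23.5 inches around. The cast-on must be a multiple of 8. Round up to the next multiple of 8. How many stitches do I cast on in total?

15 / 2 = 7.5 sts per inch.
23.5 × 7.5 = 176.25 sts.
Next multiple of 8: 184.

184 stitches.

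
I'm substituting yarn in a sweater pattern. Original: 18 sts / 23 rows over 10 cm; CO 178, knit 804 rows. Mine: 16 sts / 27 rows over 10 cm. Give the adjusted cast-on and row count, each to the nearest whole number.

Stitches: 178 × 16/18 = 158.22 → 158.
Rows: 804 × 27/23 = 943.83 → 944.

Cast on 158 stitches; work 944 rows.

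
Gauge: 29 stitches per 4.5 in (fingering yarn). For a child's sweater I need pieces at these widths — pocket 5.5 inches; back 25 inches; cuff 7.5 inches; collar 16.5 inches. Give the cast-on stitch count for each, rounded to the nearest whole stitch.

Rate = 29/4.5 = 6.444 sts per in.
pocket: 5.5 × 6.444 = 35.44 → 35.
back: 25 × 6.444 = 161.11 → 161.
cuff: 7.5 × 6.444 = 48.33 → 48.
collar: 16.5 × 6.444 = 106.33 → 106.

pocket 35; back 161; cuff 48; collar 106.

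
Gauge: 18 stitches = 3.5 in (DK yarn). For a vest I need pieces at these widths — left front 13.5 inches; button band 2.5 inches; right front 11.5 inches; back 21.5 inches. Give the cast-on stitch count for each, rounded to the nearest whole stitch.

Rate = 18/3.5 = 5.143 sts per in.
left front: 13.5 × 5.143 = 69.43 → 69.
button band: 2.5 × 5.143 = 12.86 → 13.
right front: 11.5 × 5.143 = 59.14 → 59.
back: 21.5 × 5.143 = 110.57 → 111.

left front 69; button band 13; right front 59; back 111.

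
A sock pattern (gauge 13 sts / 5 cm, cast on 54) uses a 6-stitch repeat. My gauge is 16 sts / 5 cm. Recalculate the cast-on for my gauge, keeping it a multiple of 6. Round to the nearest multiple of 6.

CO 66 sts.

54 × 16 / 13 = 66.46.
Nearest multiple of 6: 66.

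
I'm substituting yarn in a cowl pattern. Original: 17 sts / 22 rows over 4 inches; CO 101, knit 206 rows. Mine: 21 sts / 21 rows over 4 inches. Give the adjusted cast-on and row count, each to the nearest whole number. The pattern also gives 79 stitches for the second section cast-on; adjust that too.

Stitches: 101 × 21/17 = 124.76 → 125.
Rows: 206 × 21/22 = 196.64 → 197.
second section cast-on: 79 × 21/17 = 97.59 → 98.

Cast on 125 stitches; work 197 rows; second section cast-on 98 stitches.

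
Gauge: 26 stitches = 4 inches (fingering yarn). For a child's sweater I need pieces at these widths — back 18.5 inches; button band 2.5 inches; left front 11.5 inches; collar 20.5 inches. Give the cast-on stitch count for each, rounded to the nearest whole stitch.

Rate = 26/4 = 6.5 sts per in.
back: 18.5 × 6.5 = 120.25 → 120.
button band: 2.5 × 6.5 = 16.25 → 16.
left front: 11.5 × 6.5 = 74.75 → 75.
collar: 20.5 × 6.5 = 133.25 → 133.

back 120; button band 16; left front 75; collar 133.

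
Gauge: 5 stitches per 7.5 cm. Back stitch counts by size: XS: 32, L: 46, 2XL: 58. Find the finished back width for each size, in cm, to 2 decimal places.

XS 48.00 cm; L 69.00 cm; 2XL 87.00 cm.

5/7.5 = 0.667 sts per cm.
XS: 32 / 0.667 = 48.000 → 48.00 cm.
L: 46 / 0.667 = 69.000 → 69.00 cm.
2XL: 58 / 0.667 = 87.000 → 87.00 cm.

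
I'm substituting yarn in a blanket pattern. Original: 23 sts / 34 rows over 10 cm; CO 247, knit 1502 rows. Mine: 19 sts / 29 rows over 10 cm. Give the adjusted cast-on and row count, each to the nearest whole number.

Stitches: 247 × 19/23 = 204.04 → 204.
Rows: 1502 × 29/34 = 1281.12 → 1281.

Cast on 204 stitches; work 1281 rows.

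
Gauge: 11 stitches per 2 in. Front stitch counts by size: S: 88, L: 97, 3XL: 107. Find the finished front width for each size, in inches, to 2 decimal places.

S 16.00 inches; L 17.64 inches; 3XL 19.45 inches.

11/2 = 5.5 sts per in.
S: 88 / 5.5 = 16.000 → 16.00 in.
L: 97 / 5.5 = 17.636 → 17.64 in.
3XL: 107 / 5.5 = 19.455 → 19.45 in.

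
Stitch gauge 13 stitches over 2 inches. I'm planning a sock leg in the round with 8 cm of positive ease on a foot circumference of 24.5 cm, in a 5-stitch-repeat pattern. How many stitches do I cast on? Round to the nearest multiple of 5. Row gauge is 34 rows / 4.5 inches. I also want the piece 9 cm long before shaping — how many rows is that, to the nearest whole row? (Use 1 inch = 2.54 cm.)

Finished = 24.5 + 8 = 32.5 cm.
32.5 cm × 1/2.54 = 12.80 inches.
13/2 = 6.5 sts per in; 12.80 × 6.5 = 83.17 sts.
Nearest multiple of 5 → 85.
9 cm = 3.54 inches; × 7.556 = 26.77 → 27 rows.

Cast on 85 stitches; work 27 rows.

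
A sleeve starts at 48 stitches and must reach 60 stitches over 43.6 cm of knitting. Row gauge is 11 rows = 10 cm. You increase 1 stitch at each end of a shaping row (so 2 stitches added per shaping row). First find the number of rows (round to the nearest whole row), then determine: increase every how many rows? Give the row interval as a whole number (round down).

Rows = 43.6 × 1.1 = 48.0 → 48 rows.
Stitches to add: 12 → 6 shaping rows (at 2 st each).
48 / 6 = 8.00 → every 8 rows.

Increase every 8th row.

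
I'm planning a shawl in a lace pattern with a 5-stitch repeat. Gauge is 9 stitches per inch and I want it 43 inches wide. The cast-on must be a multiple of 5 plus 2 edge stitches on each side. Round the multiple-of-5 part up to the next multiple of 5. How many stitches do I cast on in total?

CO 389 sts.

9 / 1 = 9 sts per inch.
43 × 9 = 387.00 sts.
Less 4 edge sts → 383.00 for the repeat.
Next multiple of 5: 385.
Add back 4 edge sts → 389.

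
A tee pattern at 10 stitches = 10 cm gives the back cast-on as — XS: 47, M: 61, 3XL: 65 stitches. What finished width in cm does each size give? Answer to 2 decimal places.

XS 47.00 cm; M 61.00 cm; 3XL 65.00 cm.

10/10 = 1 sts per cm.
XS: 47 / 1 = 47.000 → 47.00 cm.
M: 61 / 1 = 61.000 → 61.00 cm.
3XL: 65 / 1 = 65.000 → 65.00 cm.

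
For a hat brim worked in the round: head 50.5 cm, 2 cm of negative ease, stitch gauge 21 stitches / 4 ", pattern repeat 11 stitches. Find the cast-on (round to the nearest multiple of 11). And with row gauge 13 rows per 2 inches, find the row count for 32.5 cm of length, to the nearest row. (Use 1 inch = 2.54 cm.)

Cast on 99 stitches; work 83 rows.

Finished = 50.5 − 2 = 48.5 cm.
48.5 cm × 1/2.54 = 19.09 inches.
21/4 = 5.25 sts per in; 19.09 × 5.25 = 100.25 sts.
Nearest multiple of 11 → 99.
32.5 cm = 12.80 inches; × 6.5 = 83.17 → 83 rows.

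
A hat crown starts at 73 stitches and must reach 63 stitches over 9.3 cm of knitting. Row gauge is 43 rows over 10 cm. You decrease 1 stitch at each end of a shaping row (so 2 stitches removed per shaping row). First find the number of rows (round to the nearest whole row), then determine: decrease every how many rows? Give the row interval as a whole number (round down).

Rows = 9.3 × 4.3 = 40.0 → 40 rows.
Stitches to remove: 10 → 5 shaping rows (at 2 st each).
40 / 5 = 8.00 → every 8 rows.

Decrease every 8th row.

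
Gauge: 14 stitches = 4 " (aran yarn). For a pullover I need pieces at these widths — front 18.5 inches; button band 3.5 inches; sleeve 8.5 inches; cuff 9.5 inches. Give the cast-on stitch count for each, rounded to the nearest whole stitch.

Rate = 14/4 = 3.5 sts per in.
front: 18.5 × 3.5 = 64.75 → 65.
button band: 3.5 × 3.5 = 12.25 → 12.
sleeve: 8.5 × 3.5 = 29.75 → 30.
cuff: 9.5 × 3.5 = 33.25 → 33.

front 65; button band 12; sleeve 30; cuff 33.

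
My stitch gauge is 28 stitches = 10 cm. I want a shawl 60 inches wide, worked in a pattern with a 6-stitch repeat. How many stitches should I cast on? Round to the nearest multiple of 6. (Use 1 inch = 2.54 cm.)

Cast on 426 stitches.

60 in = 60 × 2.54 = 152.40 cm.
28 / 10 = 2.8 sts/cm.
152.40 × 2.8 = 426.72 sts.
→ 426.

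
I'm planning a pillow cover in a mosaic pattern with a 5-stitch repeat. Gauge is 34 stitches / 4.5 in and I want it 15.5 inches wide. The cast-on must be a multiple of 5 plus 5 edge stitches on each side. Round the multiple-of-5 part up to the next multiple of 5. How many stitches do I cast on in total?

34 / 4.5 = 7.556 sts per inch.
15.5 × 7.556 = 117.11 sts.
Less 10 edge sts → 107.11 for the repeat.
Next multiple of 5: 110.
Add back 10 edge sts → 120.

120 stitches.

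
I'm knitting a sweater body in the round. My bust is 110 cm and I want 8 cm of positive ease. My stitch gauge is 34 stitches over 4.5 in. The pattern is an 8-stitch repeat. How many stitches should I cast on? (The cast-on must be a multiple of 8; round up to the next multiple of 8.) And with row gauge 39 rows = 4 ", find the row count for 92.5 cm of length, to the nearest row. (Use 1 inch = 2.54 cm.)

Finished = 110 + 8 = 118 cm.
118 cm × 1/2.54 = 46.46 inches.
34/4.5 = 7.556 sts per in; 46.46 × 7.556 = 351.01 sts.
Next multiple of 8 → 352.
92.5 cm = 36.42 inches; × 9.75 = 355.07 → 355 rows.

Cast on 352 stitches; work 355 rows.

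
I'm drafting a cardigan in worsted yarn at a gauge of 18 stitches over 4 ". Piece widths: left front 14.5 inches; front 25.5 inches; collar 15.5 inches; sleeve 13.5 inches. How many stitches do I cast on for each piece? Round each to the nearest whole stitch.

Rate = 18/4 = 4.5 sts per in.
left front: 14.5 × 4.5 = 65.25 → 65.
front: 25.5 × 4.5 = 114.75 → 115.
collar: 15.5 × 4.5 = 69.75 → 70.
sleeve: 13.5 × 4.5 = 60.75 → 61.

left front 65; front 115; collar 70; sleeve 61.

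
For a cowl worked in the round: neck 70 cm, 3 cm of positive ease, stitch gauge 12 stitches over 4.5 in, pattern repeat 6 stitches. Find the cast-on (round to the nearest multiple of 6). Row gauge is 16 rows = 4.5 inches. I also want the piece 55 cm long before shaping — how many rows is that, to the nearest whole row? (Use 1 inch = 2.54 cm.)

Finished = 70 + 3 = 73 cm.
73 cm × 1/2.54 = 28.74 inches.
12/4.5 = 2.667 sts per in; 28.74 × 2.667 = 76.64 sts.
Nearest multiple of 6 → 78.
55 cm = 21.65 inches; × 3.556 = 76.99 → 77 rows.

Cast on 78 stitches; work 77 rows.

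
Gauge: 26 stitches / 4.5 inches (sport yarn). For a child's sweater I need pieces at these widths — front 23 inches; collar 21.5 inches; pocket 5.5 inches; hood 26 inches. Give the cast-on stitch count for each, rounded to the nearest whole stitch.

front 133; collar 124; pocket 32; hood 150.

Rate = 26/4.5 = 5.778 sts per in.
front: 23 × 5.778 = 132.89 → 133.
collar: 21.5 × 5.778 = 124.22 → 124.
pocket: 5.5 × 5.778 = 31.78 → 32.
hood: 26 × 5.778 = 150.22 → 150.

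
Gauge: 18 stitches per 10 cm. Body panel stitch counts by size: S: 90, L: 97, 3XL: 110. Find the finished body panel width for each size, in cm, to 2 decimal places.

S 50.00 cm; L 53.89 cm; 3XL 61.11 cm.

18/10 = 1.8 sts per cm.
S: 90 / 1.8 = 50.000 → 50.00 cm.
L: 97 / 1.8 = 53.889 → 53.89 cm.
3XL: 110 / 1.8 = 61.111 → 61.11 cm.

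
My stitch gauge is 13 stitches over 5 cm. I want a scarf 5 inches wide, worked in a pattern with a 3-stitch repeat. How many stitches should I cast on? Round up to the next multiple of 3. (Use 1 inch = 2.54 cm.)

5 in = 5 × 2.54 = 12.70 cm.
13 / 5 = 2.6 sts/cm.
12.70 × 2.6 = 33.02 sts.
→ 36.

Cast on 36 stitches.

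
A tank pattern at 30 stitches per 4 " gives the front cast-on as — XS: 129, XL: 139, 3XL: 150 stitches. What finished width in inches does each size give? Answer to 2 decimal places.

30/4 = 7.5 sts per in.
XS: 129 / 7.5 = 17.200 → 17.20 in.
XL: 139 / 7.5 = 18.533 → 18.53 in.
3XL: 150 / 7.5 = 20.000 → 20.00 in.

XS 17.20 inches; XL 18.53 inches; 3XL 20.00 inches.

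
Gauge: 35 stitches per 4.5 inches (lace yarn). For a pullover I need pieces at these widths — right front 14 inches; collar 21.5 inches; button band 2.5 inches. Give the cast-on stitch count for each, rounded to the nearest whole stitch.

Rate = 35/4.5 = 7.778 sts per in.
right front: 14 × 7.778 = 108.89 → 109.
collar: 21.5 × 7.778 = 167.22 → 167.
button band: 2.5 × 7.778 = 19.44 → 19.

right front 109; collar 167; button band 19.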